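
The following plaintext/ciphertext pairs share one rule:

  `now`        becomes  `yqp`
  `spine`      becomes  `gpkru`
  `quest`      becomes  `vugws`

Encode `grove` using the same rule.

The output letters match the input read backwards, each shifted +2: now reversed is won. The word is reversed, then every letter is shifted forward by 2.
Applying it to grove: reverse → evorg; then shift: e+2=g, v+2=x, o+2=q, r+2=t, g+2=i.

gxqti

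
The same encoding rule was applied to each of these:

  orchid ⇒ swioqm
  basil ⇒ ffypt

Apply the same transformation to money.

In orchid: o→s is +4, r→w is +5, c→i is +6, h→o is +7 — the shift increases by 1 each position. The shift increases by 1 at each position, starting from +4: 4, 5, 6, ….
For money: m+4=q, o+5=t, n+6=t, e+7=l, y+8=g.

qttlg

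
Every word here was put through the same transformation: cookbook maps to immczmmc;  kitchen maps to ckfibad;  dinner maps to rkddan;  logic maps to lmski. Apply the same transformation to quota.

Each letter's alphabet position (a=0..z=25) is mapped through 9·x+16 mod 26 — an affine cipher.
For quota: q(16)→9·16+16≡4=e; u(20)→9·20+16≡14=o; o(14)→9·14+16≡12=m; t(19)→9·19+16≡5=f; a(0)→9·0+16≡16=q (all mod 26).

eomfq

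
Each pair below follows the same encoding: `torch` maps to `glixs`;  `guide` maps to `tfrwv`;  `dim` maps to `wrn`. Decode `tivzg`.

great

Each letter is replaced by its mirror in the alphabet: a↔z, b↔y, c↔x, and so on (the Atbash cipher).
Undoing it on tivzg: t↔g, i↔r, v↔e, z↔a, g↔t.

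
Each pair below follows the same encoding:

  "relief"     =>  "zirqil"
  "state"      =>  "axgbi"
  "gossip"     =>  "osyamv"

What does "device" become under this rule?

Shifts by position in relief: pos 0: r→z (+8), pos 1: e→i (+4), pos 2: l→r (+6), pos 3: i→q (+8), pos 4: e→i (+4), pos 5: f→l (+6) — repeating every 3. The shifts repeat in a cycle of length 3: positions 0,1,… shift by +8, +4, +6, then the pattern repeats.
Applying it to device: d+8=l, e+4=i, v+6=b, i+8=q, c+4=g, e+6=k.

libqgk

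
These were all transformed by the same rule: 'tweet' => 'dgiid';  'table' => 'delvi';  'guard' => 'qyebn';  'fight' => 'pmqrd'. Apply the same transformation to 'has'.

The shift depends on letter class: consonant t→d is +10, but vowel e→i is +4. Two shifts are in play — +4 for a/e/i/o/u, +10 for every other letter.
Applying it to has: h(cons)+10=r, a(vowel)+4=e, s(cons)+10=c.

rec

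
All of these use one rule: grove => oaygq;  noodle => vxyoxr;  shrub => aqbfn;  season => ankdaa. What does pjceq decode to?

In grove: g→o is +8, r→a is +9, o→y is +10, v→g is +11 — the shift increases by 1 each position. The shift increases by 1 at each position, starting from +8: 8, 9, 10, ….
Reversing it on pjceq: p−8=h, j−9=a, c−10=s, e−11=t, q−12=e.

haste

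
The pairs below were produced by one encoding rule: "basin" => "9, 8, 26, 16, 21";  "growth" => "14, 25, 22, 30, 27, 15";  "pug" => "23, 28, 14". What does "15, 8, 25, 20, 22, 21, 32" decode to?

b is letter #2 and maps to 9: an offset of 7. Each letter is replaced by its alphabet position (a=1..z=26) + 7.
Undoing it on 15, 8, 25, 20, 22, 21, 32: 15→(15−7)÷1=8=h, 8→(8−7)÷1=1=a, 25→(25−7)÷1=18=r, 20→(20−7)÷1=13=m, 22→(22−7)÷1=15=o, 21→(21−7)÷1=14=n, 32→(32−7)÷1=25=y.

harmony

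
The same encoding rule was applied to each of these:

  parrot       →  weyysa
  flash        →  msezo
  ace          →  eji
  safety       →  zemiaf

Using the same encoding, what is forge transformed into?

The shift depends on letter class: consonant p→w is +7, but vowel a→e is +4. Two shifts are in play — +4 for a/e/i/o/u, +7 for every other letter.
On forge: f(cons)+7=m, o(vowel)+4=s, r(cons)+7=y, g(cons)+7=n, e(vowel)+4=i.

msyni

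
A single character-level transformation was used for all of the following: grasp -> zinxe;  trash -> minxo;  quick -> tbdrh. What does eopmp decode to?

photo

This is an affine cipher: with a=0,…,z=25, each position x becomes (15x+13) mod 26.
Decoding eopmp: e(4)→7·(4−13)≡15=p; o(14)→7·(14−13)≡7=h; p(15)→7·(15−13)≡14=o; m(12)→7·(12−13)≡19=t; p(15)→7·(15−13)≡14=o (all mod 26).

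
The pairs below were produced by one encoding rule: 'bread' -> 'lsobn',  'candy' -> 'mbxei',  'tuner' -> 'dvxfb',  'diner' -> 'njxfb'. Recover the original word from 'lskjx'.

Shifts by position in bread: pos 0: b→l (+10), pos 1: r→s (+1), pos 2: e→o (+10), pos 3: a→b (+1) — repeating every 2. A repeating key of period 2 is used — shifts +10, +1 over and over.
Reversing it on lskjx: l−10=b, s−1=r, k−10=a, j−1=i, x−10=n.

brain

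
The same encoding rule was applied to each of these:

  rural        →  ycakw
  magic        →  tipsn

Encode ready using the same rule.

In rural: r→y is +7, u→c is +8, r→a is +9, a→k is +10 — the shift increases by 1 each position. Letter i (0-indexed) is shifted by i+7, so successive shifts are 7, 8, 9, ….
On ready: r+7=y, e+8=m, a+9=j, d+10=n, y+11=j.

ymjnj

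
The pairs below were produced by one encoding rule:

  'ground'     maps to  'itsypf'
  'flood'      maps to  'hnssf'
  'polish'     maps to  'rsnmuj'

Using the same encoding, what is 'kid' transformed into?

The shift depends on letter class: consonant g→i is +2, but vowel o→s is +4. Vowels shift forward by 4 and consonants shift forward by 2.
Applying it to kid: k(cons)+2=m, i(vowel)+4=m, d(cons)+2=f.

mmf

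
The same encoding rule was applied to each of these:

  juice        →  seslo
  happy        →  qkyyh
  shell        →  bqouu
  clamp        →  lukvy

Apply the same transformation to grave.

pakeo

Two shifts are in play — +10 for a/e/i/o/u, +9 for every other letter.
For grave: g(cons)+9=p, r(cons)+9=a, a(vowel)+10=k, v(cons)+9=e, e(vowel)+10=o.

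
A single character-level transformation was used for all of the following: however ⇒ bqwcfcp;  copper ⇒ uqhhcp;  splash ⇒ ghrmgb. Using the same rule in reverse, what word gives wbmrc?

whale

Each letter's alphabet position (a=0..z=25) is mapped through 17·x+12 mod 26 — an affine cipher.
Reversing it on wbmrc: w(22)→23·(22−12)≡22=w; b(1)→23·(1−12)≡7=h; m(12)→23·(12−12)≡0=a; r(17)→23·(17−12)≡11=l; c(2)→23·(2−12)≡4=e (all mod 26).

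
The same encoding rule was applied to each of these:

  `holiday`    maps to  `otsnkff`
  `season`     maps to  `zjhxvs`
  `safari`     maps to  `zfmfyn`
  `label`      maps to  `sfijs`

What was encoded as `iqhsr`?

Shifts by position in holiday: pos 0: h→o (+7), pos 1: o→t (+5), pos 2: l→s (+7), pos 3: i→n (+5) — repeating every 2. The shifts repeat in a cycle of length 2: positions 0,1,… shift by +7, +5, then the pattern repeats.
Reversing it on iqhsr: i−7=b, q−5=l, h−7=a, s−5=n, r−7=k.

blank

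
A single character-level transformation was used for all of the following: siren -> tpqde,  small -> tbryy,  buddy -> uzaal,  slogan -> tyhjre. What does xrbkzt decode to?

s(18)→t(19) and i(8)→p(15) fit y≡3x+17 (mod 26); the inverse of 3 mod 26 is 9. Treating letters as 0–25, the rule is x ↦ 3x + 17 (mod 26).
Undoing it on xrbkzt: x(23)→9·(23−17)≡2=c; r(17)→9·(17−17)≡0=a; b(1)→9·(1−17)≡12=m; k(10)→9·(10−17)≡15=p; z(25)→9·(25−17)≡20=u; t(19)→9·(19−17)≡18=s (all mod 26).

campus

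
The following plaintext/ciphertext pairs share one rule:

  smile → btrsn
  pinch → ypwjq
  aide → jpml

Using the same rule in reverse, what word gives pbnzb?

guess

Shifts by position in smile: pos 0: s→b (+9), pos 1: m→t (+7), pos 2: i→r (+9), pos 3: l→s (+7) — repeating every 2. It's a Vigenère-style cipher with numeric key [9,7]: position i shifts by key[i mod 2].
Reversing it on pbnzb: p−9=g, b−7=u, n−9=e, z−7=s, b−9=s.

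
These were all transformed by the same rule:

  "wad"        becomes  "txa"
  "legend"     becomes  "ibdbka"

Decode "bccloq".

Compare letters: w→t is +23, a→x is +23, d→a is +23 — a constant shift. It's a constant shift of +23 (ROT23).
Reversing it on bccloq: b−23=e, c−23=f, c−23=f, l−23=o, o−23=r, q−23=t.

effort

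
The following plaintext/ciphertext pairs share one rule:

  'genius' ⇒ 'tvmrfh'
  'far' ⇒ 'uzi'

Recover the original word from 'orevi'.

liver

Each pair mirrors across the alphabet (g↔t, e↔v, n↔m): positions sum to 25. Each letter is replaced by its mirror in the alphabet: a↔z, b↔y, c↔x, and so on (the Atbash cipher).
Undoing it on orevi: o↔l, r↔i, e↔v, v↔e, i↔r.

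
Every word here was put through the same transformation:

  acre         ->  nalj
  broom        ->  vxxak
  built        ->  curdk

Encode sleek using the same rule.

The word is reversed, then every letter is shifted forward by 9.
On sleek: reverse → keels; then shift: k+9=t, e+9=n, e+9=n, l+9=u, s+9=b.

tnnub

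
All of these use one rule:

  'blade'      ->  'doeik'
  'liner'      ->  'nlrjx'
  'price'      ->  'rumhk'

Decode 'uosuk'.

In blade: b→d is +2, l→o is +3, a→e is +4, d→i is +5 — the shift increases by 1 each position. Letter i (0-indexed) is shifted by i+2, so successive shifts are 2, 3, 4, ….
Decoding uosuk: u−2=s, o−3=l, s−4=o, u−5=p, k−6=e.

slope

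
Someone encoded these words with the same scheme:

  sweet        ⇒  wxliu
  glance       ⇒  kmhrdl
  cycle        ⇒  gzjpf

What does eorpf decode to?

ankle

It's a Vigenère-style cipher with numeric key [4,1,7]: position i shifts by key[i mod 3].
Decoding eorpf: e−4=a, o−1=n, r−7=k, p−4=l, f−1=e.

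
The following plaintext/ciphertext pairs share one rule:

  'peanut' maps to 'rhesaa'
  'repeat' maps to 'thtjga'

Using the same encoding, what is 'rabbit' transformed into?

The shift increases by 1 at each position, starting from +2: 2, 3, 4, ….
On rabbit: r+2=t, a+3=d, b+4=f, b+5=g, i+6=o, t+7=a.

tdfgoa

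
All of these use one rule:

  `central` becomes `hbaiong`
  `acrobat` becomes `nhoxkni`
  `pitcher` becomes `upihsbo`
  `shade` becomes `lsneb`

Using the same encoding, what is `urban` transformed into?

fokna

Each letter's alphabet position (a=0..z=25) is mapped through 23·x+13 mod 26 — an affine cipher.
For urban: u(20)→23·20+13≡5=f; r(17)→23·17+13≡14=o; b(1)→23·1+13≡10=k; a(0)→23·0+13≡13=n; n(13)→23·13+13≡0=a (all mod 26).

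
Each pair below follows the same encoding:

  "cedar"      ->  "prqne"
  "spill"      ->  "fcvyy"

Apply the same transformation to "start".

Compare letters: c→p is +13, e→r is +13, d→q is +13 — a constant shift. Each letter is shifted forward by 13 in the alphabet (a Caesar shift of +13).
Applying it to start: s+13=f, t+13=g, a+13=n, r+13=e, t+13=g.

fgneg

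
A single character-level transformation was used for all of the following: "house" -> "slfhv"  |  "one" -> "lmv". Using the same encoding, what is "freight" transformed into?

Each pair mirrors across the alphabet (h↔s, o↔l, u↔f): positions sum to 25. This is the alphabet-reversal cipher (Atbash): a becomes z, b becomes y, etc.
On freight: f↔u, r↔i, e↔v, i↔r, g↔t, h↔s, t↔g.

uivrtsg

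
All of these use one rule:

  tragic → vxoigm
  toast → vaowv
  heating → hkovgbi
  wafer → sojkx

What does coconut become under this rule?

mamabuv

t(19)→v(21) and r(17)→x(23) fit y≡25x+14 (mod 26); the inverse of 25 mod 26 is 25. This is an affine cipher: with a=0,…,z=25, each position x becomes (25x+14) mod 26.
For coconut: c(2)→25·2+14≡12=m; o(14)→25·14+14≡0=a; c(2)→25·2+14≡12=m; o(14)→25·14+14≡0=a; n(13)→25·13+14≡1=b; u(20)→25·20+14≡20=u; t(19)→25·19+14≡21=v (all mod 26).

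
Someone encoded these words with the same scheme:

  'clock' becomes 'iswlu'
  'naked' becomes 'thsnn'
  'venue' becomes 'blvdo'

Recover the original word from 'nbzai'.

hurry

Letter i (0-indexed) is shifted by i+6, so successive shifts are 6, 7, 8, ….
Undoing it on nbzai: n−6=h, b−7=u, z−8=r, a−9=r, i−10=y.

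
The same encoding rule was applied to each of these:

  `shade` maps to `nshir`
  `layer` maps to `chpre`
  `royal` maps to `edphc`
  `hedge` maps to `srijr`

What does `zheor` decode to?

s(18)→n(13) and h(7)→s(18) fit y≡9x+7 (mod 26); the inverse of 9 mod 26 is 3. This is an affine cipher: with a=0,…,z=25, each position x becomes (9x+7) mod 26.
Decoding zheor: z(25)→3·(25−7)≡2=c; h(7)→3·(7−7)≡0=a; e(4)→3·(4−7)≡17=r; o(14)→3·(14−7)≡21=v; r(17)→3·(17−7)≡4=e (all mod 26).

carve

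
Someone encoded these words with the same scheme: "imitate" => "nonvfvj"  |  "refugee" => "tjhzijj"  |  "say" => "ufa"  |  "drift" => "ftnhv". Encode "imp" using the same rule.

nor

Vowels shift forward by 5 and consonants shift forward by 2.
On imp: i(vowel)+5=n, m(cons)+2=o, p(cons)+2=r.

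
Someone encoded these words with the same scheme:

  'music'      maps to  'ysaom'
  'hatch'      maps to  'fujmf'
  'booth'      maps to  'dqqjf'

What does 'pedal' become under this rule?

zevup

This is an affine cipher: with a=0,…,z=25, each position x becomes (9x+20) mod 26.
On pedal: p(15)→9·15+20≡25=z; e(4)→9·4+20≡4=e; d(3)→9·3+20≡21=v; a(0)→9·0+20≡20=u; l(11)→9·11+20≡15=p (all mod 26).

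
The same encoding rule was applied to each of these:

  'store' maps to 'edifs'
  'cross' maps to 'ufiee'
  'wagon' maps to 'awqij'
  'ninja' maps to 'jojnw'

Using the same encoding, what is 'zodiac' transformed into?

This is an affine cipher: with a=0,…,z=25, each position x becomes (25x+22) mod 26.
On zodiac: z(25)→25·25+22≡23=x; o(14)→25·14+22≡8=i; d(3)→25·3+22≡19=t; i(8)→25·8+22≡14=o; a(0)→25·0+22≡22=w; c(2)→25·2+22≡20=u (all mod 26).

xitowu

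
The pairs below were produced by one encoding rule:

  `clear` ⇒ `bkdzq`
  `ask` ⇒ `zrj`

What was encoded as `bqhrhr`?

crisis

Compare letters: c→b is +25, l→k is +25, e→d is +25 — a constant shift. Each letter is shifted forward by 25 in the alphabet (a Caesar shift of +25).
Decoding bqhrhr: b−25=c, q−25=r, h−25=i, r−25=s, h−25=i, r−25=s.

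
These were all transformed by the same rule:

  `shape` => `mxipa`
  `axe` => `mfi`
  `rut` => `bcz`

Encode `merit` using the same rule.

The output letters match the input read backwards, each shifted +8: shape reversed is epahs. Two steps: reverse the string, then apply a Caesar shift of +8.
Applying it to merit: reverse → tirem; then shift: t+8=b, i+8=q, r+8=z, e+8=m, m+8=u.

bqzmu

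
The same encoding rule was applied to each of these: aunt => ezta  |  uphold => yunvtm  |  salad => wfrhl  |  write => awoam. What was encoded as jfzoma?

In aunt: a→e is +4, u→z is +5, n→t is +6, t→a is +7 — the shift increases by 1 each position. Each letter shifts forward by (position + 4), i.e. 4, 5, 6, … — the shift grows by one for each successive letter.
Reversing it on jfzoma: j−4=f, f−5=a, z−6=t, o−7=h, m−8=e, a−9=r.

father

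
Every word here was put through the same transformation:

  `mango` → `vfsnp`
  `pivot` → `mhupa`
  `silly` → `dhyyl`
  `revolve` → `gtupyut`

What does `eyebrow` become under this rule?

tltcgpr

m(12)→v(21) and a(0)→f(5) fit y≡23x+5 (mod 26); the inverse of 23 mod 26 is 17. Each letter's alphabet position (a=0..z=25) is mapped through 23·x+5 mod 26 — an affine cipher.
For eyebrow: e(4)→23·4+5≡19=t; y(24)→23·24+5≡11=l; e(4)→23·4+5≡19=t; b(1)→23·1+5≡2=c; r(17)→23·17+5≡6=g; o(14)→23·14+5≡15=p; w(22)→23·22+5≡17=r (all mod 26).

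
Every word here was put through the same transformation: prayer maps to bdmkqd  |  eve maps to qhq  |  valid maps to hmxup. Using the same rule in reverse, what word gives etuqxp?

shield

Compare letters: p→b is +12, r→d is +12, a→m is +12 — a constant shift. It's a constant shift of +12 (ROT12).
Decoding etuqxp: e−12=s, t−12=h, u−12=i, q−12=e, x−12=l, p−12=d.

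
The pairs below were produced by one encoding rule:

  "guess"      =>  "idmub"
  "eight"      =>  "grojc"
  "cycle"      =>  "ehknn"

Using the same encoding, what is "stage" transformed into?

Shifts by position in guess: pos 0: g→i (+2), pos 1: u→d (+9), pos 2: e→m (+8), pos 3: s→u (+2), pos 4: s→b (+9) — repeating every 3. It's a Vigenère-style cipher with numeric key [2,9,8]: position i shifts by key[i mod 3].
For stage: s+2=u, t+9=c, a+8=i, g+2=i, e+9=n.

uciin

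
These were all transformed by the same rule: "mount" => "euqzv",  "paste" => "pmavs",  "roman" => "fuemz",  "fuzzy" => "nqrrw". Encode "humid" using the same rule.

m(12)→e(4) and o(14)→u(20) fit y≡21x+12 (mod 26); the inverse of 21 mod 26 is 5. Treating letters as 0–25, the rule is x ↦ 21x + 12 (mod 26).
For humid: h(7)→21·7+12≡3=d; u(20)→21·20+12≡16=q; m(12)→21·12+12≡4=e; i(8)→21·8+12≡24=y; d(3)→21·3+12≡23=x (all mod 26).

dqeyx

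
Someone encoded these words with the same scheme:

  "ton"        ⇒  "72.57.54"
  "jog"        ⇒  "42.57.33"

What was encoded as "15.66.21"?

t(#20)→72 and o(#15)→57: differences scale by 3, so n = 3·pos + 12. Each letter becomes 3×(its alphabet position, a=1..z=26) + 12.
Reversing it on 15.66.21: 15→(15−12)÷3=1=a, 66→(66−12)÷3=18=r, 21→(21−12)÷3=3=c.

arc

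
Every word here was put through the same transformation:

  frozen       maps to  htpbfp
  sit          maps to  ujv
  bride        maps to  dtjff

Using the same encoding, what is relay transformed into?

tfnba

The rule splits by letter class: vowels +1, consonants +2.
Applying it to relay: r(cons)+2=t, e(vowel)+1=f, l(cons)+2=n, a(vowel)+1=b, y(cons)+2=a.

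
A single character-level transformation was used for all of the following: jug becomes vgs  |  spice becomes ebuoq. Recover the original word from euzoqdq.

This is a Caesar cipher with shift 12.
Reversing it on euzoqdq: e−12=s, u−12=i, z−12=n, o−12=c, q−12=e, d−12=r, q−12=e.

sincere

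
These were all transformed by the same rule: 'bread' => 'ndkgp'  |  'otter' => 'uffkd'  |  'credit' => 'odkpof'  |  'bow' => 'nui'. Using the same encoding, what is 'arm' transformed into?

The shift depends on letter class: consonant b→n is +12, but vowel e→k is +6. The rule splits by letter class: vowels +6, consonants +12.
For arm: a(vowel)+6=g, r(cons)+12=d, m(cons)+12=y.

gdy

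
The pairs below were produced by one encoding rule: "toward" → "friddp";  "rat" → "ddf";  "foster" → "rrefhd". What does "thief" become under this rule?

ftlhr

Two shifts are in play — +3 for a/e/i/o/u, +12 for every other letter.
On thief: t(cons)+12=f, h(cons)+12=t, i(vowel)+3=l, e(vowel)+3=h, f(cons)+12=r.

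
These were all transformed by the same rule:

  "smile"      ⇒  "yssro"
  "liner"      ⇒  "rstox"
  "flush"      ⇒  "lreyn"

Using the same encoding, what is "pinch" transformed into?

vstin

The shift depends on letter class: consonant s→y is +6, but vowel i→s is +10. Two shifts are in play — +10 for a/e/i/o/u, +6 for every other letter.
For pinch: p(cons)+6=v, i(vowel)+10=s, n(cons)+6=t, c(cons)+6=i, h(cons)+6=n.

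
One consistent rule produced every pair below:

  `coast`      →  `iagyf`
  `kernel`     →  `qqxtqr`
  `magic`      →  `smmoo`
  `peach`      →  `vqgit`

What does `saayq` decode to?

Shifts by position in coast: pos 0: c→i (+6), pos 1: o→a (+12), pos 2: a→g (+6), pos 3: s→y (+6), pos 4: t→f (+12) — repeating every 3. It's a Vigenère-style cipher with numeric key [6,12,6]: position i shifts by key[i mod 3].
Undoing it on saayq: s−6=m, a−12=o, a−6=u, y−6=s, q−12=e.

mouse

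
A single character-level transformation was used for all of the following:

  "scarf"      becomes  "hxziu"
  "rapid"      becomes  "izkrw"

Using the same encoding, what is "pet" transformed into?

Each pair mirrors across the alphabet (s↔h, c↔x, a↔z): positions sum to 25. Letters are reflected about the middle of the alphabet (position → 25−position): Atbash.
On pet: p↔k, e↔v, t↔g.

kvg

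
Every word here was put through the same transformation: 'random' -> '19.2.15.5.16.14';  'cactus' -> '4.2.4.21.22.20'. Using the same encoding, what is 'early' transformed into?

6.2.19.13.26

r is letter #18 and maps to 19: an offset of 1. The number is (letter's place in the alphabet, a=1) + 1.
For early: e=5→6, a=1→2, r=18→19, l=12→13, y=25→26.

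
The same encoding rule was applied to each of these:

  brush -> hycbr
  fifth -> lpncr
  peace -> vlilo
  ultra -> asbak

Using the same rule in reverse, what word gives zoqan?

In brush: b→h is +6, r→y is +7, u→c is +8, s→b is +9 — the shift increases by 1 each position. The shift increases by 1 at each position, starting from +6: 6, 7, 8, ….
Reversing it on zoqan: z−6=t, o−7=h, q−8=i, a−9=r, n−10=d.

third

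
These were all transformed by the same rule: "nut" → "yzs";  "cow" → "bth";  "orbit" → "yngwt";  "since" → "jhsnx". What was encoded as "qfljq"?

legal

The output letters match the input read backwards, each shifted +5: nut reversed is tun. Two steps: reverse the string, then apply a Caesar shift of +5.
Reversing it on qfljq: shift back: q−5=l, f−5=a, l−5=g, j−5=e, q−5=l → lagel; then reverse → legal.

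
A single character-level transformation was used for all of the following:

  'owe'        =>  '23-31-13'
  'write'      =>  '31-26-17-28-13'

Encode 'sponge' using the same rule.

27-24-23-22-15-13

Letters become their 1-based position plus 8 (so a→9, b→10, …).
Applying it to sponge: s=19→27, p=16→24, o=15→23, n=14→22, g=7→15, e=5→13.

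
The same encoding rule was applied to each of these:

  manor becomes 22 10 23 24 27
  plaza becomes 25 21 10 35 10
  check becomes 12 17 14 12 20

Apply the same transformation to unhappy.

30 23 17 10 25 25 34

m is letter #13 and maps to 22: an offset of 9. Each letter is replaced by its alphabet position (a=1..z=26) + 9.
For unhappy: u=21→30, n=14→23, h=8→17, a=1→10, p=16→25, p=16→25, y=25→34.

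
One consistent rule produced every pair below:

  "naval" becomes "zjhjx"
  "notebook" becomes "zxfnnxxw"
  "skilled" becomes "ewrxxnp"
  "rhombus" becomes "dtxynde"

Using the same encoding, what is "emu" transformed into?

nyd

The shift depends on letter class: consonant n→z is +12, but vowel a→j is +9. Vowels shift forward by 9 and consonants shift forward by 12.
On emu: e(vowel)+9=n, m(cons)+12=y, u(vowel)+9=d.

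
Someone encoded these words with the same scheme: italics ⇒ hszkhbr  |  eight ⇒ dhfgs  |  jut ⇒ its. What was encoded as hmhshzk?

Compare letters: i→h is +25, t→s is +25, a→z is +25 — a constant shift. It's a constant shift of +25 (ROT25).
Reversing it on hmhshzk: h−25=i, m−25=n, h−25=i, s−25=t, h−25=i, z−25=a, k−25=l.

initial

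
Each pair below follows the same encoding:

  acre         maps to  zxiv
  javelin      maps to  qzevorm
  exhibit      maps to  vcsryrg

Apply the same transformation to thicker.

Each pair mirrors across the alphabet (a↔z, c↔x, r↔i): positions sum to 25. This is the alphabet-reversal cipher (Atbash): a becomes z, b becomes y, etc.
On thicker: t↔g, h↔s, i↔r, c↔x, k↔p, e↔v, r↔i.

gsrxpvi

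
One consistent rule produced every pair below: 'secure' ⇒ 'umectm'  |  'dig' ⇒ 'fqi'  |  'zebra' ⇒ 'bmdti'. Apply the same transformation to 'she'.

The shift depends on letter class: consonant s→u is +2, but vowel e→m is +8. The rule splits by letter class: vowels +8, consonants +2.
For she: s(cons)+2=u, h(cons)+2=j, e(vowel)+8=m.

ujm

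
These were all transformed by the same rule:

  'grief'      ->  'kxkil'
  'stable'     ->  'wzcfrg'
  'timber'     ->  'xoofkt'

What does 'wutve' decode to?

sorry

Shifts by position in grief: pos 0: g→k (+4), pos 1: r→x (+6), pos 2: i→k (+2), pos 3: e→i (+4), pos 4: f→l (+6) — repeating every 3. A repeating key of period 3 is used — shifts +4, +6, +2 over and over.
Decoding wutve: w−4=s, u−6=o, t−2=r, v−4=r, e−6=y.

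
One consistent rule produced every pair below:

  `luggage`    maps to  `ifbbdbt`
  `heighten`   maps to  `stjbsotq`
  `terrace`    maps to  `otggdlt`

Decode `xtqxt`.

l(11)→i(8) and u(20)→f(5) fit y≡17x+3 (mod 26); the inverse of 17 mod 26 is 23. Each letter's alphabet position (a=0..z=25) is mapped through 17·x+3 mod 26 — an affine cipher.
Decoding xtqxt: x(23)→23·(23−3)≡18=s; t(19)→23·(19−3)≡4=e; q(16)→23·(16−3)≡13=n; x(23)→23·(23−3)≡18=s; t(19)→23·(19−3)≡4=e (all mod 26).

sense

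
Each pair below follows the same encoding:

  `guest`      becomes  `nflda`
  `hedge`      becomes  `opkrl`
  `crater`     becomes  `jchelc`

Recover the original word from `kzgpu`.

Shifts by position in guest: pos 0: g→n (+7), pos 1: u→f (+11), pos 2: e→l (+7), pos 3: s→d (+11) — repeating every 2. It's a Vigenère-style cipher with numeric key [7,11]: position i shifts by key[i mod 2].
Undoing it on kzgpu: k−7=d, z−11=o, g−7=z, p−11=e, u−7=n.

dozen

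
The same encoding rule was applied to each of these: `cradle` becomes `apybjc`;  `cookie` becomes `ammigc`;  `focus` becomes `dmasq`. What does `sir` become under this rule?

qgp

Compare letters: c→a is +24, r→p is +24, a→y is +24 — a constant shift. It's a constant shift of +24 (ROT24).
Applying it to sir: s+24=q, i+24=g, r+24=p.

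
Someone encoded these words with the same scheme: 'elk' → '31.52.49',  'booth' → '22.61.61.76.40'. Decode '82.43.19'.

e(#5)→31 and l(#12)→52: differences scale by 3, so n = 3·pos + 16. With a=1..z=26, the number is 3·pos + 16.
Reversing it on 82.43.19: 82→(82−16)÷3=22=v, 43→(43−16)÷3=9=i, 19→(19−16)÷3=1=a.

via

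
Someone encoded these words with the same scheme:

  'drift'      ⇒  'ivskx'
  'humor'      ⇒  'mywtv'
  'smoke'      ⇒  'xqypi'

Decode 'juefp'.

Shifts by position in drift: pos 0: d→i (+5), pos 1: r→v (+4), pos 2: i→s (+10), pos 3: f→k (+5), pos 4: t→x (+4) — repeating every 3. It's a Vigenère-style cipher with numeric key [5,4,10]: position i shifts by key[i mod 3].
Undoing it on juefp: j−5=e, u−4=q, e−10=u, f−5=a, p−4=l.

equal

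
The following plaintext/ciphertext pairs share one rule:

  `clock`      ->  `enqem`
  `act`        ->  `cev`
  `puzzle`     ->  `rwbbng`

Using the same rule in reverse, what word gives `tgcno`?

realm

Compare letters: c→e is +2, l→n is +2, o→q is +2 — a constant shift. Every letter moves 2 places later in the alphabet, wrapping around z→a.
Decoding tgcno: t−2=r, g−2=e, c−2=a, n−2=l, o−2=m.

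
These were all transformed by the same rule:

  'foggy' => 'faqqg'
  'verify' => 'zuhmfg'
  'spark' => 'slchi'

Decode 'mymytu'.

Each letter's alphabet position (a=0..z=25) is mapped through 11·x+2 mod 26 — an affine cipher.
Decoding mymytu: m(12)→19·(12−2)≡8=i; y(24)→19·(24−2)≡2=c; m(12)→19·(12−2)≡8=i; y(24)→19·(24−2)≡2=c; t(19)→19·(19−2)≡11=l; u(20)→19·(20−2)≡4=e (all mod 26).

icicle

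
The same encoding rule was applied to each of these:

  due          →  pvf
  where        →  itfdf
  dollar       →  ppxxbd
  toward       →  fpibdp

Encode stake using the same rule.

efbwf

The shift depends on letter class: consonant d→p is +12, but vowel u→v is +1. Vowels shift forward by 1 and consonants shift forward by 12.
On stake: s(cons)+12=e, t(cons)+12=f, a(vowel)+1=b, k(cons)+12=w, e(vowel)+1=f.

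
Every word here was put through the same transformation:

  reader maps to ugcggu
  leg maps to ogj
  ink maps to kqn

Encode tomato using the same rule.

wqpcwq

The shift depends on letter class: consonant r→u is +3, but vowel e→g is +2. Vowels shift forward by 2 and consonants shift forward by 3.
On tomato: t(cons)+3=w, o(vowel)+2=q, m(cons)+3=p, a(vowel)+2=c, t(cons)+3=w, o(vowel)+2=q.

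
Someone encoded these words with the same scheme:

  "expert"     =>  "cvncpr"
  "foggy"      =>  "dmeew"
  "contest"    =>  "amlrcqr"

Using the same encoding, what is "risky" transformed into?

pgqiw

Compare letters: e→c is +24, x→v is +24, p→n is +24 — a constant shift. This is a Caesar cipher with shift 24.
On risky: r+24=p, i+24=g, s+24=q, k+24=i, y+24=w.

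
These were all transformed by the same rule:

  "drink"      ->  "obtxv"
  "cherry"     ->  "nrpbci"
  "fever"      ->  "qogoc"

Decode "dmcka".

Shifts by position in drink: pos 0: d→o (+11), pos 1: r→b (+10), pos 2: i→t (+11), pos 3: n→x (+10) — repeating every 2. The shifts repeat in a cycle of length 2: positions 0,1,… shift by +11, +10, then the pattern repeats.
Decoding dmcka: d−11=s, m−10=c, c−11=r, k−10=a, a−11=p.

scrap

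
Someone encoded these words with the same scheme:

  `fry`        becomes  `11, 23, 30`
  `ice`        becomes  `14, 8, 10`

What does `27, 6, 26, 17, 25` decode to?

vault

f is letter #6 and maps to 11: an offset of 5. The number is (letter's place in the alphabet, a=1) + 5.
Decoding 27, 6, 26, 17, 25: 27→(27−5)÷1=22=v, 6→(6−5)÷1=1=a, 26→(26−5)÷1=21=u, 17→(17−5)÷1=12=l, 25→(25−5)÷1=20=t.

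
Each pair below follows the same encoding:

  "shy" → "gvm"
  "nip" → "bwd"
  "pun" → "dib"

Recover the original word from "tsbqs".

fence

Compare letters: s→g is +14, h→v is +14, y→m is +14 — a constant shift. This is a Caesar cipher with shift 14.
Undoing it on tsbqs: t−14=f, s−14=e, b−14=n, q−14=c, s−14=e.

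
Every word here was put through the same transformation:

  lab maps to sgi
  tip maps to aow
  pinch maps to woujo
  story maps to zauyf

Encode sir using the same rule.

Two shifts are in play — +6 for a/e/i/o/u, +7 for every other letter.
For sir: s(cons)+7=z, i(vowel)+6=o, r(cons)+7=y.

zoy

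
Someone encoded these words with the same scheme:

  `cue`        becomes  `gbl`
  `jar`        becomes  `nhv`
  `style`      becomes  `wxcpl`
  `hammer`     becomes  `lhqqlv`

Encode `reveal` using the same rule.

vlzlhp

The shift depends on letter class: consonant c→g is +4, but vowel u→b is +7. The rule splits by letter class: vowels +7, consonants +4.
On reveal: r(cons)+4=v, e(vowel)+7=l, v(cons)+4=z, e(vowel)+7=l, a(vowel)+7=h, l(cons)+4=p.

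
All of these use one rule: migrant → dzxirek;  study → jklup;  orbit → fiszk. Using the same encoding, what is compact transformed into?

Compare letters: m→d is +17, i→z is +17, g→x is +17 — a constant shift. This is a Caesar cipher with shift 17.
On compact: c+17=t, o+17=f, m+17=d, p+17=g, a+17=r, c+17=t, t+17=k.

tfdgrtk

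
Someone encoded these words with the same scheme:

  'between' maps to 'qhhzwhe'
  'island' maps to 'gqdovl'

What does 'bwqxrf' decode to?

The output letters match the input read backwards, each shifted +3: between reversed is neewteb. The word is reversed, then every letter is shifted forward by 3.
Undoing it on bwqxrf: shift back: b−3=y, w−3=t, q−3=n, x−3=u, r−3=o, f−3=c → ytnuoc; then reverse → county.

county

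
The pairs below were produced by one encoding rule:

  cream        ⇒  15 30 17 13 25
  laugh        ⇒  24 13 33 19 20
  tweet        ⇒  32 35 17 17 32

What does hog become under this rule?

c is letter #3 and maps to 15: an offset of 12. Each letter is replaced by its alphabet position (a=1..z=26) + 12.
For hog: h=8→20, o=15→27, g=7→19.

20 27 19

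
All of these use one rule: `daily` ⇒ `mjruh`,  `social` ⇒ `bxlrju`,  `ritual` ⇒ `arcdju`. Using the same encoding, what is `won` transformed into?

Each letter is shifted forward by 9 in the alphabet (a Caesar shift of +9).
Applying it to won: w+9=f, o+9=x, n+9=w.

fxw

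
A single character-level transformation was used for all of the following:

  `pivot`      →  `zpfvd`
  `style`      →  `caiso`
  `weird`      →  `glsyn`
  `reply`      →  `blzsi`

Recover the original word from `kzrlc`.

ashes

Shifts by position in pivot: pos 0: p→z (+10), pos 1: i→p (+7), pos 2: v→f (+10), pos 3: o→v (+7) — repeating every 2. The shifts repeat in a cycle of length 2: positions 0,1,… shift by +10, +7, then the pattern repeats.
Reversing it on kzrlc: k−10=a, z−7=s, r−10=h, l−7=e, c−10=s.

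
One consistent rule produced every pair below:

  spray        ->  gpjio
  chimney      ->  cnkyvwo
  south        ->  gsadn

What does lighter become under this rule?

bkqndwj

s(18)→g(6) and p(15)→p(15) fit y≡23x+8 (mod 26); the inverse of 23 mod 26 is 17. Treating letters as 0–25, the rule is x ↦ 23x + 8 (mod 26).
Applying it to lighter: l(11)→23·11+8≡1=b; i(8)→23·8+8≡10=k; g(6)→23·6+8≡16=q; h(7)→23·7+8≡13=n; t(19)→23·19+8≡3=d; e(4)→23·4+8≡22=w; r(17)→23·17+8≡9=j (all mod 26).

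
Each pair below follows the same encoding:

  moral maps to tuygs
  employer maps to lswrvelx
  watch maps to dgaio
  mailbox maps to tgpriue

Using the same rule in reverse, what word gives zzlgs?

steal

Shifts by position in moral: pos 0: m→t (+7), pos 1: o→u (+6), pos 2: r→y (+7), pos 3: a→g (+6) — repeating every 2. It's a Vigenère-style cipher with numeric key [7,6]: position i shifts by key[i mod 2].
Undoing it on zzlgs: z−7=s, z−6=t, l−7=e, g−6=a, s−7=l.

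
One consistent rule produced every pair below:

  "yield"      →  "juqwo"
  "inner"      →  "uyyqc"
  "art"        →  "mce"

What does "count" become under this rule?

nagye

The rule splits by letter class: vowels +12, consonants +11.
Applying it to count: c(cons)+11=n, o(vowel)+12=a, u(vowel)+12=g, n(cons)+11=y, t(cons)+11=e.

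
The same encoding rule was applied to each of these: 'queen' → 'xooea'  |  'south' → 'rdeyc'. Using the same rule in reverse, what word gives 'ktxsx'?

The output letters match the input read backwards, each shifted +10: queen reversed is neeuq. Two steps: reverse the string, then apply a Caesar shift of +10.
Undoing it on ktxsx: shift back: k−10=a, t−10=j, x−10=n, s−10=i, x−10=n → ajnin; then reverse → ninja.

ninja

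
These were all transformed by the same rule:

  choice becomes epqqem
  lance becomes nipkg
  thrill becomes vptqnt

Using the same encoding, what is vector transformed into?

Shifts by position in choice: pos 0: c→e (+2), pos 1: h→p (+8), pos 2: o→q (+2), pos 3: i→q (+8) — repeating every 2. The shifts repeat in a cycle of length 2: positions 0,1,… shift by +2, +8, then the pattern repeats.
On vector: v+2=x, e+8=m, c+2=e, t+8=b, o+2=q, r+8=z.

xmebqz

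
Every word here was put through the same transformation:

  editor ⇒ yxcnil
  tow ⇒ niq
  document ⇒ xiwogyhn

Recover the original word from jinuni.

Compare letters: e→y is +20, d→x is +20, i→c is +20 — a constant shift. This is a Caesar cipher with shift 20.
Decoding jinuni: j−20=p, i−20=o, n−20=t, u−20=a, n−20=t, i−20=o.

potato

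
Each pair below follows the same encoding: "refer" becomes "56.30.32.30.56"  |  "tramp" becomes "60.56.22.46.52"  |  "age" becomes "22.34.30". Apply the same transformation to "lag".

r(#18)→56 and e(#5)→30: differences scale by 2, so n = 2·pos + 20. The formula is n = 2×(alphabet index, a=1) + 20.
Applying it to lag: l=12→44, a=1→22, g=7→34.

44.22.34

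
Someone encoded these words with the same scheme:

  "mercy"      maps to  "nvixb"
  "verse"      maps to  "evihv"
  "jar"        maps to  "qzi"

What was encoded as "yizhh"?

Each pair mirrors across the alphabet (m↔n, e↔v, r↔i): positions sum to 25. Each letter is replaced by its mirror in the alphabet: a↔z, b↔y, c↔x, and so on (the Atbash cipher).
Undoing it on yizhh: y↔b, i↔r, z↔a, h↔s, h↔s.

brass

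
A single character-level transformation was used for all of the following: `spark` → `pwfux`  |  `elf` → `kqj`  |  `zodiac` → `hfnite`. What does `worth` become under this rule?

mywtb

The output letters match the input read backwards, each shifted +5: spark reversed is kraps. Two steps: reverse the string, then apply a Caesar shift of +5.
For worth: reverse → htrow; then shift: h+5=m, t+5=y, r+5=w, o+5=t, w+5=b.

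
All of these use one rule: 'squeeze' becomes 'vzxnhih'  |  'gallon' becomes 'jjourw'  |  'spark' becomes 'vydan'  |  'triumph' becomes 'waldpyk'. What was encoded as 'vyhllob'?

specify

The shifts repeat in a cycle of length 2: positions 0,1,… shift by +3, +9, then the pattern repeats.
Undoing it on vyhllob: v−3=s, y−9=p, h−3=e, l−9=c, l−3=i, o−9=f, b−3=y.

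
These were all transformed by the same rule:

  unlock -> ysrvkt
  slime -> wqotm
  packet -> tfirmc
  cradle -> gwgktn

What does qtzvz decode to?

motor

In unlock: u→y is +4, n→s is +5, l→r is +6, o→v is +7 — the shift increases by 1 each position. Letter i (0-indexed) is shifted by i+4, so successive shifts are 4, 5, 6, ….
Undoing it on qtzvz: q−4=m, t−5=o, z−6=t, v−7=o, z−8=r.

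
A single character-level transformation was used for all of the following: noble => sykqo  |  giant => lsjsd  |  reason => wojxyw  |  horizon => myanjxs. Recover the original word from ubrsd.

A repeating key of period 3 is used — shifts +5, +10, +9 over and over.
Decoding ubrsd: u−5=p, b−10=r, r−9=i, s−5=n, d−10=t.

print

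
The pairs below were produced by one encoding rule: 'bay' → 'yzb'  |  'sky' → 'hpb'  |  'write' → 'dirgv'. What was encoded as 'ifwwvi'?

Each pair mirrors across the alphabet (b↔y, a↔z, y↔b): positions sum to 25. This is the alphabet-reversal cipher (Atbash): a becomes z, b becomes y, etc.
Undoing it on ifwwvi: i↔r, f↔u, w↔d, w↔d, v↔e, i↔r.

rudder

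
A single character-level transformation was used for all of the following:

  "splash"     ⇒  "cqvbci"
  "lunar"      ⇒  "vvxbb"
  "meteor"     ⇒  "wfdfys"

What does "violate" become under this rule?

fjymkuo

Shifts by position in splash: pos 0: s→c (+10), pos 1: p→q (+1), pos 2: l→v (+10), pos 3: a→b (+1) — repeating every 2. It's a Vigenère-style cipher with numeric key [10,1]: position i shifts by key[i mod 2].
For violate: v+10=f, i+1=j, o+10=y, l+1=m, a+10=k, t+1=u, e+10=o.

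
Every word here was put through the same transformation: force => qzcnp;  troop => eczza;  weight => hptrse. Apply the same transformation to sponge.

Compare letters: f→q is +11, o→z is +11, r→c is +11 — a constant shift. This is a Caesar cipher with shift 11.
On sponge: s+11=d, p+11=a, o+11=z, n+11=y, g+11=r, e+11=p.

dazyrp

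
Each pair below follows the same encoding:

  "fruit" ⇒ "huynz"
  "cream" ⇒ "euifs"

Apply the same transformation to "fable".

The shift increases by 1 at each position, starting from +2: 2, 3, 4, ….
Applying it to fable: f+2=h, a+3=d, b+4=f, l+5=q, e+6=k.

hdfqk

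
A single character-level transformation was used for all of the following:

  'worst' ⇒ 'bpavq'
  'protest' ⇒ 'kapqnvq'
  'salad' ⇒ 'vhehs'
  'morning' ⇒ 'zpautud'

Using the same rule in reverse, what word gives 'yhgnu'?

w(22)→b(1) and o(14)→p(15) fit y≡21x+7 (mod 26); the inverse of 21 mod 26 is 5. This is an affine cipher: with a=0,…,z=25, each position x becomes (21x+7) mod 26.
Reversing it on yhgnu: y(24)→5·(24−7)≡7=h; h(7)→5·(7−7)≡0=a; g(6)→5·(6−7)≡21=v; n(13)→5·(13−7)≡4=e; u(20)→5·(20−7)≡13=n (all mod 26).

haven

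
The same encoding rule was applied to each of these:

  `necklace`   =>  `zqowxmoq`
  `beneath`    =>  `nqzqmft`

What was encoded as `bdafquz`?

Every letter moves 12 places later in the alphabet, wrapping around z→a.
Undoing it on bdafquz: b−12=p, d−12=r, a−12=o, f−12=t, q−12=e, u−12=i, z−12=n.

protein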